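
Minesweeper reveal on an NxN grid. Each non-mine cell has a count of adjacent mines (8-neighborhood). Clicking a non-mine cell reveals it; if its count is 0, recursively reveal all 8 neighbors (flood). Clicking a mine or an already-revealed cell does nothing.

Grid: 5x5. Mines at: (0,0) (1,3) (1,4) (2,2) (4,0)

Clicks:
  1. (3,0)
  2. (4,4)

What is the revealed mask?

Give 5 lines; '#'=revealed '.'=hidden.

Click 1 (3,0) count=1: revealed 1 new [(3,0)] -> total=1
Click 2 (4,4) count=0: revealed 10 new [(2,3) (2,4) (3,1) (3,2) (3,3) (3,4) (4,1) (4,2) (4,3) (4,4)] -> total=11

Answer: .....
.....
...##
#####
.####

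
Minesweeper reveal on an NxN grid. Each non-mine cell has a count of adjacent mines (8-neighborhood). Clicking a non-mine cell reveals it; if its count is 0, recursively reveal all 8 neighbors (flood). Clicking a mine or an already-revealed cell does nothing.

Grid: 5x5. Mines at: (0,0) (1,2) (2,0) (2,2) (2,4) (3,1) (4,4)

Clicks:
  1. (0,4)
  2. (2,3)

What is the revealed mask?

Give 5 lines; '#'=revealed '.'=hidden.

Click 1 (0,4) count=0: revealed 4 new [(0,3) (0,4) (1,3) (1,4)] -> total=4
Click 2 (2,3) count=3: revealed 1 new [(2,3)] -> total=5

Answer: ...##
...##
...#.
.....
.....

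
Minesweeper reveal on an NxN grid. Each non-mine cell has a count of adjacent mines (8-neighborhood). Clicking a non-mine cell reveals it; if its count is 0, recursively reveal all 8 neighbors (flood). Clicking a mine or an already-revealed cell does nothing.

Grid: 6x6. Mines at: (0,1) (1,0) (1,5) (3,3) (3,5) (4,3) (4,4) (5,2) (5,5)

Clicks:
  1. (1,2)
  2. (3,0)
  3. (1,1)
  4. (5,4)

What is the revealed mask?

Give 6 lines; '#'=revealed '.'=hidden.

Answer: ......
.##...
###...
###...
###...
##..#.

Derivation:
Click 1 (1,2) count=1: revealed 1 new [(1,2)] -> total=1
Click 2 (3,0) count=0: revealed 11 new [(2,0) (2,1) (2,2) (3,0) (3,1) (3,2) (4,0) (4,1) (4,2) (5,0) (5,1)] -> total=12
Click 3 (1,1) count=2: revealed 1 new [(1,1)] -> total=13
Click 4 (5,4) count=3: revealed 1 new [(5,4)] -> total=14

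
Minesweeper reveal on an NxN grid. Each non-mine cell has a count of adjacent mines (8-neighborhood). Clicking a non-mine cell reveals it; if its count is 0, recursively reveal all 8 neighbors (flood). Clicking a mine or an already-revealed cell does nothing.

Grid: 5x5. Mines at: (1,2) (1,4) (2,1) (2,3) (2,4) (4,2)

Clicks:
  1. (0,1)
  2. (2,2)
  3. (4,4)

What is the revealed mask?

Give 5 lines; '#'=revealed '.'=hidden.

Answer: .#...
.....
..#..
...##
...##

Derivation:
Click 1 (0,1) count=1: revealed 1 new [(0,1)] -> total=1
Click 2 (2,2) count=3: revealed 1 new [(2,2)] -> total=2
Click 3 (4,4) count=0: revealed 4 new [(3,3) (3,4) (4,3) (4,4)] -> total=6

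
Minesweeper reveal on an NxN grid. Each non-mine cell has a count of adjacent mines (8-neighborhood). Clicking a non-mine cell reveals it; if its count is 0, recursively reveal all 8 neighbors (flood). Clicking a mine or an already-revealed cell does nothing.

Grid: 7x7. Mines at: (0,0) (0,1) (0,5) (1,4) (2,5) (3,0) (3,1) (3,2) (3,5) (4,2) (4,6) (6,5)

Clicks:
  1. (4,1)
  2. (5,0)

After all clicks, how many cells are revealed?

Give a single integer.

Click 1 (4,1) count=4: revealed 1 new [(4,1)] -> total=1
Click 2 (5,0) count=0: revealed 11 new [(4,0) (5,0) (5,1) (5,2) (5,3) (5,4) (6,0) (6,1) (6,2) (6,3) (6,4)] -> total=12

Answer: 12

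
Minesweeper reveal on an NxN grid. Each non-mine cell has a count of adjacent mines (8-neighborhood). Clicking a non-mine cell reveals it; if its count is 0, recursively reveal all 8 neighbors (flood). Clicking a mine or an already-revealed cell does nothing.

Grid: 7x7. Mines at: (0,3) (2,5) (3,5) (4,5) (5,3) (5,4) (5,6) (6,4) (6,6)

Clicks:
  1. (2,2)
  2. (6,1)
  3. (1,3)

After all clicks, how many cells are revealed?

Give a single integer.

Click 1 (2,2) count=0: revealed 29 new [(0,0) (0,1) (0,2) (1,0) (1,1) (1,2) (1,3) (1,4) (2,0) (2,1) (2,2) (2,3) (2,4) (3,0) (3,1) (3,2) (3,3) (3,4) (4,0) (4,1) (4,2) (4,3) (4,4) (5,0) (5,1) (5,2) (6,0) (6,1) (6,2)] -> total=29
Click 2 (6,1) count=0: revealed 0 new [(none)] -> total=29
Click 3 (1,3) count=1: revealed 0 new [(none)] -> total=29

Answer: 29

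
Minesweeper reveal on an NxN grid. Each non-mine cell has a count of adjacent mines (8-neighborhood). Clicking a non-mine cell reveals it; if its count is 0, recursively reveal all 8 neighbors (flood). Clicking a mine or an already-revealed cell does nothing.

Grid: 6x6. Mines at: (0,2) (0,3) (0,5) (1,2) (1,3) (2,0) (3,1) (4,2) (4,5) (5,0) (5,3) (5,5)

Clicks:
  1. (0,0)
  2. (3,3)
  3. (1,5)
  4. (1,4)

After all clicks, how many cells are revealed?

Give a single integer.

Click 1 (0,0) count=0: revealed 4 new [(0,0) (0,1) (1,0) (1,1)] -> total=4
Click 2 (3,3) count=1: revealed 1 new [(3,3)] -> total=5
Click 3 (1,5) count=1: revealed 1 new [(1,5)] -> total=6
Click 4 (1,4) count=3: revealed 1 new [(1,4)] -> total=7

Answer: 7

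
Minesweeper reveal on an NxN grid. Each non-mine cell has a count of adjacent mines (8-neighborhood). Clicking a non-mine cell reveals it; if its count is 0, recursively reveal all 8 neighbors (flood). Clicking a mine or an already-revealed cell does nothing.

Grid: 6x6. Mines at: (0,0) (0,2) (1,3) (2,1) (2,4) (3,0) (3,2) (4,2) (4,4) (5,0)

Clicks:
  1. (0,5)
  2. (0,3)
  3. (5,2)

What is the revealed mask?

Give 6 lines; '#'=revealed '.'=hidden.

Answer: ...###
....##
......
......
......
..#...

Derivation:
Click 1 (0,5) count=0: revealed 4 new [(0,4) (0,5) (1,4) (1,5)] -> total=4
Click 2 (0,3) count=2: revealed 1 new [(0,3)] -> total=5
Click 3 (5,2) count=1: revealed 1 new [(5,2)] -> total=6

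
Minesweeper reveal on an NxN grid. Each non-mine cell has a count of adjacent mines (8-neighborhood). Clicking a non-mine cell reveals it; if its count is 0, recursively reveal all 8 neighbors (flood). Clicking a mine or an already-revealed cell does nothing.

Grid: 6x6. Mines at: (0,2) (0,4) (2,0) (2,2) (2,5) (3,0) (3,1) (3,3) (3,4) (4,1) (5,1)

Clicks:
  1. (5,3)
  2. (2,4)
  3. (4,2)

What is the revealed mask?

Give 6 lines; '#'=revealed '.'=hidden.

Click 1 (5,3) count=0: revealed 8 new [(4,2) (4,3) (4,4) (4,5) (5,2) (5,3) (5,4) (5,5)] -> total=8
Click 2 (2,4) count=3: revealed 1 new [(2,4)] -> total=9
Click 3 (4,2) count=4: revealed 0 new [(none)] -> total=9

Answer: ......
......
....#.
......
..####
..####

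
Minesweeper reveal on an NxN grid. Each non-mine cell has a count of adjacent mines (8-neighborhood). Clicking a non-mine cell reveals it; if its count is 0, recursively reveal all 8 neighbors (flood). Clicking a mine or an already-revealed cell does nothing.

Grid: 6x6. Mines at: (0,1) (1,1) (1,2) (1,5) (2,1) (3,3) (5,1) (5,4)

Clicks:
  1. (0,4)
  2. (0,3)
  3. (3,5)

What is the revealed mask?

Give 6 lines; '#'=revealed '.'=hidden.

Click 1 (0,4) count=1: revealed 1 new [(0,4)] -> total=1
Click 2 (0,3) count=1: revealed 1 new [(0,3)] -> total=2
Click 3 (3,5) count=0: revealed 6 new [(2,4) (2,5) (3,4) (3,5) (4,4) (4,5)] -> total=8

Answer: ...##.
......
....##
....##
....##
......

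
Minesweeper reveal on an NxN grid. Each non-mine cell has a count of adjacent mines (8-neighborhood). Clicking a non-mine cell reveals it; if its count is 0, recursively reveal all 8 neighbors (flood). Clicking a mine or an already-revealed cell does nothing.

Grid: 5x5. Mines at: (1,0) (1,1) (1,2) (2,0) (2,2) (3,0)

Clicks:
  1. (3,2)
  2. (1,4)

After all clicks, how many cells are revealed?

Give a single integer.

Answer: 14

Derivation:
Click 1 (3,2) count=1: revealed 1 new [(3,2)] -> total=1
Click 2 (1,4) count=0: revealed 13 new [(0,3) (0,4) (1,3) (1,4) (2,3) (2,4) (3,1) (3,3) (3,4) (4,1) (4,2) (4,3) (4,4)] -> total=14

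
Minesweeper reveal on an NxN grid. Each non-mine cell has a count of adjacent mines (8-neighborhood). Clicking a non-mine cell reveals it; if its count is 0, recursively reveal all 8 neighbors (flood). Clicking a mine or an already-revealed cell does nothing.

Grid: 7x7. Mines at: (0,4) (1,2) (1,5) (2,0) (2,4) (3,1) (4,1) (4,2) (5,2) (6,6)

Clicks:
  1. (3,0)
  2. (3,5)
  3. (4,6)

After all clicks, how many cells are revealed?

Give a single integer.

Click 1 (3,0) count=3: revealed 1 new [(3,0)] -> total=1
Click 2 (3,5) count=1: revealed 1 new [(3,5)] -> total=2
Click 3 (4,6) count=0: revealed 16 new [(2,5) (2,6) (3,3) (3,4) (3,6) (4,3) (4,4) (4,5) (4,6) (5,3) (5,4) (5,5) (5,6) (6,3) (6,4) (6,5)] -> total=18

Answer: 18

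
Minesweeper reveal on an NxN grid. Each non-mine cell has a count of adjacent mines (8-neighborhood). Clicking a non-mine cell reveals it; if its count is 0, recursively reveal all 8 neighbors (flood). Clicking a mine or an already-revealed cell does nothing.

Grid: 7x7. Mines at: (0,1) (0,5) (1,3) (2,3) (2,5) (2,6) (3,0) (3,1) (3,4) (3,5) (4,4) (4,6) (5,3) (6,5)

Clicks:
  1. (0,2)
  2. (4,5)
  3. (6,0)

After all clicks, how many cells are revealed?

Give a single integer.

Click 1 (0,2) count=2: revealed 1 new [(0,2)] -> total=1
Click 2 (4,5) count=4: revealed 1 new [(4,5)] -> total=2
Click 3 (6,0) count=0: revealed 9 new [(4,0) (4,1) (4,2) (5,0) (5,1) (5,2) (6,0) (6,1) (6,2)] -> total=11

Answer: 11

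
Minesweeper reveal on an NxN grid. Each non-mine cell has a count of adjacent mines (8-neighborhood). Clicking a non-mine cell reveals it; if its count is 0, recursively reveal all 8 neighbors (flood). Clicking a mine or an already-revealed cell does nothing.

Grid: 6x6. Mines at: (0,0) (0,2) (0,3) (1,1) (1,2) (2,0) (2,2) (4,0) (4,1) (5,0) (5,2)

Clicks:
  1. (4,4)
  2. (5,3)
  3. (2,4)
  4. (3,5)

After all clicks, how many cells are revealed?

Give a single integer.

Click 1 (4,4) count=0: revealed 17 new [(0,4) (0,5) (1,3) (1,4) (1,5) (2,3) (2,4) (2,5) (3,3) (3,4) (3,5) (4,3) (4,4) (4,5) (5,3) (5,4) (5,5)] -> total=17
Click 2 (5,3) count=1: revealed 0 new [(none)] -> total=17
Click 3 (2,4) count=0: revealed 0 new [(none)] -> total=17
Click 4 (3,5) count=0: revealed 0 new [(none)] -> total=17

Answer: 17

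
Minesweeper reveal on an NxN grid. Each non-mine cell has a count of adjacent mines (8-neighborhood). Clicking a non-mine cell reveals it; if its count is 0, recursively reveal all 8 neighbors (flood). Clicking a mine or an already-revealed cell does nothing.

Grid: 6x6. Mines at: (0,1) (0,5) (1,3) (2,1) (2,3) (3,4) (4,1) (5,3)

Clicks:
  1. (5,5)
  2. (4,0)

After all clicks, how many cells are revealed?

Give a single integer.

Answer: 5

Derivation:
Click 1 (5,5) count=0: revealed 4 new [(4,4) (4,5) (5,4) (5,5)] -> total=4
Click 2 (4,0) count=1: revealed 1 new [(4,0)] -> total=5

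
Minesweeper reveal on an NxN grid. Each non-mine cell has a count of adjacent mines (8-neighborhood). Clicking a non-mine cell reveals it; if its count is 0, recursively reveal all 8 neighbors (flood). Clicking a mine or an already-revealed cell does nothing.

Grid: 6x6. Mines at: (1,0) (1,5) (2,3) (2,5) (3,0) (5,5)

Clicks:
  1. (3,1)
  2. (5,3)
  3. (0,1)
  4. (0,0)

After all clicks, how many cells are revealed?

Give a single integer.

Answer: 16

Derivation:
Click 1 (3,1) count=1: revealed 1 new [(3,1)] -> total=1
Click 2 (5,3) count=0: revealed 13 new [(3,2) (3,3) (3,4) (4,0) (4,1) (4,2) (4,3) (4,4) (5,0) (5,1) (5,2) (5,3) (5,4)] -> total=14
Click 3 (0,1) count=1: revealed 1 new [(0,1)] -> total=15
Click 4 (0,0) count=1: revealed 1 new [(0,0)] -> total=16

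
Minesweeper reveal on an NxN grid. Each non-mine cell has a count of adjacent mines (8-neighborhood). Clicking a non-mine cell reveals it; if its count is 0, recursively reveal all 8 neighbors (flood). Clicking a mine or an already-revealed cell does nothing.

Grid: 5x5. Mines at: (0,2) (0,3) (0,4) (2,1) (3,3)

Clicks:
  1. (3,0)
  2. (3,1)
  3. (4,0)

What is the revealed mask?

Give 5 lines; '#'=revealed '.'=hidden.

Answer: .....
.....
.....
###..
###..

Derivation:
Click 1 (3,0) count=1: revealed 1 new [(3,0)] -> total=1
Click 2 (3,1) count=1: revealed 1 new [(3,1)] -> total=2
Click 3 (4,0) count=0: revealed 4 new [(3,2) (4,0) (4,1) (4,2)] -> total=6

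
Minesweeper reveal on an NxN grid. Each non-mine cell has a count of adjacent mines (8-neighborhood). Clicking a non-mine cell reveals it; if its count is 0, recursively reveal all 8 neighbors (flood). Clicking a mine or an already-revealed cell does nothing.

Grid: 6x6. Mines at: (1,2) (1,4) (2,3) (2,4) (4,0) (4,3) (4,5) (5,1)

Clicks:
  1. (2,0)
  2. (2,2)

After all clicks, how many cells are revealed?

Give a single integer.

Click 1 (2,0) count=0: revealed 8 new [(0,0) (0,1) (1,0) (1,1) (2,0) (2,1) (3,0) (3,1)] -> total=8
Click 2 (2,2) count=2: revealed 1 new [(2,2)] -> total=9

Answer: 9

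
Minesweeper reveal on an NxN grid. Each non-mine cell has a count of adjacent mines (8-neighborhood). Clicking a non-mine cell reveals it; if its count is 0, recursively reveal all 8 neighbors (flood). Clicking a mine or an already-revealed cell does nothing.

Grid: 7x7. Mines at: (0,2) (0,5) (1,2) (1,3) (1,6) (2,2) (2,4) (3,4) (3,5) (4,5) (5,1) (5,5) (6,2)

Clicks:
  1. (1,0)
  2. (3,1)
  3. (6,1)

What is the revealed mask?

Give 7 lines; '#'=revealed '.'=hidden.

Answer: ##.....
##.....
##.....
##.....
##.....
.......
.#.....

Derivation:
Click 1 (1,0) count=0: revealed 10 new [(0,0) (0,1) (1,0) (1,1) (2,0) (2,1) (3,0) (3,1) (4,0) (4,1)] -> total=10
Click 2 (3,1) count=1: revealed 0 new [(none)] -> total=10
Click 3 (6,1) count=2: revealed 1 new [(6,1)] -> total=11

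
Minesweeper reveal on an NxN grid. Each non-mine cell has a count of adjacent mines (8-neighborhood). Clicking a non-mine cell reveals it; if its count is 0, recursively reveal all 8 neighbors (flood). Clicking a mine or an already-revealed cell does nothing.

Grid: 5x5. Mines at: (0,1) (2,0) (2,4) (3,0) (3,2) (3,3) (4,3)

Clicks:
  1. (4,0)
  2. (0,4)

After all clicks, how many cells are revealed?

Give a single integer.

Answer: 7

Derivation:
Click 1 (4,0) count=1: revealed 1 new [(4,0)] -> total=1
Click 2 (0,4) count=0: revealed 6 new [(0,2) (0,3) (0,4) (1,2) (1,3) (1,4)] -> total=7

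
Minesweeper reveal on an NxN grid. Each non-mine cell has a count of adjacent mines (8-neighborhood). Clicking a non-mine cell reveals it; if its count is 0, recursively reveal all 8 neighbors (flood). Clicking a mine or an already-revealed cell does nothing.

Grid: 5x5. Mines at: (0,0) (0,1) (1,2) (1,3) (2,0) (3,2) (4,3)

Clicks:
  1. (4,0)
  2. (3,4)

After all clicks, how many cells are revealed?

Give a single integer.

Answer: 5

Derivation:
Click 1 (4,0) count=0: revealed 4 new [(3,0) (3,1) (4,0) (4,1)] -> total=4
Click 2 (3,4) count=1: revealed 1 new [(3,4)] -> total=5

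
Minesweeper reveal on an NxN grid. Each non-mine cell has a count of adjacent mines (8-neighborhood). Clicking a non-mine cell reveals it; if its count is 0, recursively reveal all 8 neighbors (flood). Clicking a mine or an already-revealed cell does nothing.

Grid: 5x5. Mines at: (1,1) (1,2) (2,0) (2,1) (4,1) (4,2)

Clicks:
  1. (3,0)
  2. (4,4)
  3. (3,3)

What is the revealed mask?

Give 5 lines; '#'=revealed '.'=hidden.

Click 1 (3,0) count=3: revealed 1 new [(3,0)] -> total=1
Click 2 (4,4) count=0: revealed 10 new [(0,3) (0,4) (1,3) (1,4) (2,3) (2,4) (3,3) (3,4) (4,3) (4,4)] -> total=11
Click 3 (3,3) count=1: revealed 0 new [(none)] -> total=11

Answer: ...##
...##
...##
#..##
...##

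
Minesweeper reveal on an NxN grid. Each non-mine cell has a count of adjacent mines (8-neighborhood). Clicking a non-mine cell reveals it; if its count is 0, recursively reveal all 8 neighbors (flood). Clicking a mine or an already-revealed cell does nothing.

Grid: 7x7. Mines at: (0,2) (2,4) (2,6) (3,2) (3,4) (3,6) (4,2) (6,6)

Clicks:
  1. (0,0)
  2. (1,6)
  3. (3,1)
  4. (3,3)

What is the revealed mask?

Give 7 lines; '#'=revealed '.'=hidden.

Answer: ##.....
##....#
##.....
##.#...
##.###.
######.
######.

Derivation:
Click 1 (0,0) count=0: revealed 25 new [(0,0) (0,1) (1,0) (1,1) (2,0) (2,1) (3,0) (3,1) (4,0) (4,1) (4,3) (4,4) (4,5) (5,0) (5,1) (5,2) (5,3) (5,4) (5,5) (6,0) (6,1) (6,2) (6,3) (6,4) (6,5)] -> total=25
Click 2 (1,6) count=1: revealed 1 new [(1,6)] -> total=26
Click 3 (3,1) count=2: revealed 0 new [(none)] -> total=26
Click 4 (3,3) count=4: revealed 1 new [(3,3)] -> total=27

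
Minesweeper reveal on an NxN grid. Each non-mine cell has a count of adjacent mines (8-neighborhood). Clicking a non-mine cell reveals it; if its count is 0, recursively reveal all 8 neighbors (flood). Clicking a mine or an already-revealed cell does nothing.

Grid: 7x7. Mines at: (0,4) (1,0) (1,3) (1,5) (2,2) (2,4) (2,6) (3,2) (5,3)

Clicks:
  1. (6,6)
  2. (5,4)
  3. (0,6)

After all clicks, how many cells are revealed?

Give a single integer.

Click 1 (6,6) count=0: revealed 12 new [(3,4) (3,5) (3,6) (4,4) (4,5) (4,6) (5,4) (5,5) (5,6) (6,4) (6,5) (6,6)] -> total=12
Click 2 (5,4) count=1: revealed 0 new [(none)] -> total=12
Click 3 (0,6) count=1: revealed 1 new [(0,6)] -> total=13

Answer: 13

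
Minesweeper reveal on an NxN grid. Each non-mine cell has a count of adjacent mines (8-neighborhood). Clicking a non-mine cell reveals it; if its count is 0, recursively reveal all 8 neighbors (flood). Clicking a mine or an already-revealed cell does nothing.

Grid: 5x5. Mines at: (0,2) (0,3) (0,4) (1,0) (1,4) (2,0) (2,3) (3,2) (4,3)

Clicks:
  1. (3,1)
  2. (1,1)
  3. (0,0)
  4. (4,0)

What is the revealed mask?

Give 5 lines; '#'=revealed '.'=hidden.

Click 1 (3,1) count=2: revealed 1 new [(3,1)] -> total=1
Click 2 (1,1) count=3: revealed 1 new [(1,1)] -> total=2
Click 3 (0,0) count=1: revealed 1 new [(0,0)] -> total=3
Click 4 (4,0) count=0: revealed 3 new [(3,0) (4,0) (4,1)] -> total=6

Answer: #....
.#...
.....
##...
##...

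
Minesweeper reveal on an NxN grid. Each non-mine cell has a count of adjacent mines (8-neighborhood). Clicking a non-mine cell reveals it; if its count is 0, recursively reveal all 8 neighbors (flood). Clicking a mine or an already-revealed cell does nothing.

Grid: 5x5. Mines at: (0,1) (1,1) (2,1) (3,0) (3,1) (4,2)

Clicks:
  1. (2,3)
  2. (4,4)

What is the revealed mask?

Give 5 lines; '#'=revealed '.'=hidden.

Answer: ..###
..###
..###
..###
...##

Derivation:
Click 1 (2,3) count=0: revealed 14 new [(0,2) (0,3) (0,4) (1,2) (1,3) (1,4) (2,2) (2,3) (2,4) (3,2) (3,3) (3,4) (4,3) (4,4)] -> total=14
Click 2 (4,4) count=0: revealed 0 new [(none)] -> total=14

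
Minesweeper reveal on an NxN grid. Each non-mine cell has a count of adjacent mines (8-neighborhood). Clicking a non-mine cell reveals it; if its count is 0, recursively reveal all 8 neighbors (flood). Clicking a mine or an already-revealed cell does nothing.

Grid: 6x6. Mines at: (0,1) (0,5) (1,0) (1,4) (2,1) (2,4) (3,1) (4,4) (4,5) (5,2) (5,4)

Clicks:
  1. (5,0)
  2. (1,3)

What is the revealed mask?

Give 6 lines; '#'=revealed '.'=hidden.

Answer: ......
...#..
......
......
##....
##....

Derivation:
Click 1 (5,0) count=0: revealed 4 new [(4,0) (4,1) (5,0) (5,1)] -> total=4
Click 2 (1,3) count=2: revealed 1 new [(1,3)] -> total=5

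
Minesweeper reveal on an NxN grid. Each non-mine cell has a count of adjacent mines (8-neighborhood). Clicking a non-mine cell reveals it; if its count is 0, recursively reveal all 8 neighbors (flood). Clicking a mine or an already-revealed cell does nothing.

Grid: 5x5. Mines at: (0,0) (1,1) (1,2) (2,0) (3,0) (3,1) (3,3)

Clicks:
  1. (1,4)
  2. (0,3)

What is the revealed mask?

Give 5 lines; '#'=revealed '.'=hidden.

Answer: ...##
...##
...##
.....
.....

Derivation:
Click 1 (1,4) count=0: revealed 6 new [(0,3) (0,4) (1,3) (1,4) (2,3) (2,4)] -> total=6
Click 2 (0,3) count=1: revealed 0 new [(none)] -> total=6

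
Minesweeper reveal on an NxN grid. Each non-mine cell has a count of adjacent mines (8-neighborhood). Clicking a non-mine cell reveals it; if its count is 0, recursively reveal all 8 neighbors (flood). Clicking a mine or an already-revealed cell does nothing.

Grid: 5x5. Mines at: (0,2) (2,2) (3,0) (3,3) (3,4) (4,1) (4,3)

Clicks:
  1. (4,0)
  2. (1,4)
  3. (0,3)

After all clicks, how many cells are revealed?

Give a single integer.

Answer: 7

Derivation:
Click 1 (4,0) count=2: revealed 1 new [(4,0)] -> total=1
Click 2 (1,4) count=0: revealed 6 new [(0,3) (0,4) (1,3) (1,4) (2,3) (2,4)] -> total=7
Click 3 (0,3) count=1: revealed 0 new [(none)] -> total=7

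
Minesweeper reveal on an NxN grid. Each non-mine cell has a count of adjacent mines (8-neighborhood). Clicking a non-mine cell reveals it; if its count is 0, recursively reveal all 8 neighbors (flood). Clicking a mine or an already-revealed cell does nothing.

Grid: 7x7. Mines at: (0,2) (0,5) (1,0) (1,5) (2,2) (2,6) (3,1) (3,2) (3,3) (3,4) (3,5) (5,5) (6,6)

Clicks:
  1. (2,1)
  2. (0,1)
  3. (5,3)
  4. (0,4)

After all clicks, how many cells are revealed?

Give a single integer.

Answer: 18

Derivation:
Click 1 (2,1) count=4: revealed 1 new [(2,1)] -> total=1
Click 2 (0,1) count=2: revealed 1 new [(0,1)] -> total=2
Click 3 (5,3) count=0: revealed 15 new [(4,0) (4,1) (4,2) (4,3) (4,4) (5,0) (5,1) (5,2) (5,3) (5,4) (6,0) (6,1) (6,2) (6,3) (6,4)] -> total=17
Click 4 (0,4) count=2: revealed 1 new [(0,4)] -> total=18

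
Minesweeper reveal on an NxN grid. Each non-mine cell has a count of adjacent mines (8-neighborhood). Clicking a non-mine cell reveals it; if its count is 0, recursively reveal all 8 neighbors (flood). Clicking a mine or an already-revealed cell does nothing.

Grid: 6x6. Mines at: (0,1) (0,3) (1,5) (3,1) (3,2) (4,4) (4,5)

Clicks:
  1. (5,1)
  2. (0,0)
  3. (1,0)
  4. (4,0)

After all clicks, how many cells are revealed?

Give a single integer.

Click 1 (5,1) count=0: revealed 8 new [(4,0) (4,1) (4,2) (4,3) (5,0) (5,1) (5,2) (5,3)] -> total=8
Click 2 (0,0) count=1: revealed 1 new [(0,0)] -> total=9
Click 3 (1,0) count=1: revealed 1 new [(1,0)] -> total=10
Click 4 (4,0) count=1: revealed 0 new [(none)] -> total=10

Answer: 10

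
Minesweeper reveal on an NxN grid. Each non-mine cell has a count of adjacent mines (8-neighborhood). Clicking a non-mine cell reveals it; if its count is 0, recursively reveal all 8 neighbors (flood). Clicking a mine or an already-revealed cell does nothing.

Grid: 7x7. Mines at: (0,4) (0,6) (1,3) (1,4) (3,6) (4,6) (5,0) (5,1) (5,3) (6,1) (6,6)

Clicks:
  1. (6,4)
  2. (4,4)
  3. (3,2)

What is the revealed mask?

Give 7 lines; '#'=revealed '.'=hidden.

Click 1 (6,4) count=1: revealed 1 new [(6,4)] -> total=1
Click 2 (4,4) count=1: revealed 1 new [(4,4)] -> total=2
Click 3 (3,2) count=0: revealed 23 new [(0,0) (0,1) (0,2) (1,0) (1,1) (1,2) (2,0) (2,1) (2,2) (2,3) (2,4) (2,5) (3,0) (3,1) (3,2) (3,3) (3,4) (3,5) (4,0) (4,1) (4,2) (4,3) (4,5)] -> total=25

Answer: ###....
###....
######.
######.
######.
.......
....#..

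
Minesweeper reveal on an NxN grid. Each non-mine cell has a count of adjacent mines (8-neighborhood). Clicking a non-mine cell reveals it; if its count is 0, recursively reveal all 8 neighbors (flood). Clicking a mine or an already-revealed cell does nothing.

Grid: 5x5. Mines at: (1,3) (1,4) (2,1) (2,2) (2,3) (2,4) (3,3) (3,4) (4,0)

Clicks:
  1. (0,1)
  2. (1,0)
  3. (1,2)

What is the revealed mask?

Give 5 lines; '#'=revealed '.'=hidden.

Click 1 (0,1) count=0: revealed 6 new [(0,0) (0,1) (0,2) (1,0) (1,1) (1,2)] -> total=6
Click 2 (1,0) count=1: revealed 0 new [(none)] -> total=6
Click 3 (1,2) count=4: revealed 0 new [(none)] -> total=6

Answer: ###..
###..
.....
.....
.....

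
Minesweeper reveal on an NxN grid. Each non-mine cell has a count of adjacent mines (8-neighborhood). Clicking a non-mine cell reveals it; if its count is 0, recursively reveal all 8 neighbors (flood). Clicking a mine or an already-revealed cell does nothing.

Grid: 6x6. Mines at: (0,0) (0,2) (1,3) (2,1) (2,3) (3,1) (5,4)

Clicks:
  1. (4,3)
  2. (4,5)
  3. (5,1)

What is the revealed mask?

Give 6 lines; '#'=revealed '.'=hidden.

Click 1 (4,3) count=1: revealed 1 new [(4,3)] -> total=1
Click 2 (4,5) count=1: revealed 1 new [(4,5)] -> total=2
Click 3 (5,1) count=0: revealed 7 new [(4,0) (4,1) (4,2) (5,0) (5,1) (5,2) (5,3)] -> total=9

Answer: ......
......
......
......
####.#
####..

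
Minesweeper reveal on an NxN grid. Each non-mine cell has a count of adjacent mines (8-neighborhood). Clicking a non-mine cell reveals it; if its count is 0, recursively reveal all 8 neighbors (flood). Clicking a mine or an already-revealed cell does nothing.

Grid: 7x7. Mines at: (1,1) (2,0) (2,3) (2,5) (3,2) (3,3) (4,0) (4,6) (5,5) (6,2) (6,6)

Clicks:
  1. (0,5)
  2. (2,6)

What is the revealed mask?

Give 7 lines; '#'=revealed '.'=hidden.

Click 1 (0,5) count=0: revealed 10 new [(0,2) (0,3) (0,4) (0,5) (0,6) (1,2) (1,3) (1,4) (1,5) (1,6)] -> total=10
Click 2 (2,6) count=1: revealed 1 new [(2,6)] -> total=11

Answer: ..#####
..#####
......#
.......
.......
.......
.......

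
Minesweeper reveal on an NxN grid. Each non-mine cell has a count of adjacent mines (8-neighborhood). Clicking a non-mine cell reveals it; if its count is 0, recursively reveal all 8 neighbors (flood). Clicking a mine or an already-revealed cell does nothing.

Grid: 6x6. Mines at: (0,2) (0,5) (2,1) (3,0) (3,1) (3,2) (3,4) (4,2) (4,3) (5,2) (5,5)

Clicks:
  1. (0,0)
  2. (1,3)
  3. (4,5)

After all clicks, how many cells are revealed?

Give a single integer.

Answer: 6

Derivation:
Click 1 (0,0) count=0: revealed 4 new [(0,0) (0,1) (1,0) (1,1)] -> total=4
Click 2 (1,3) count=1: revealed 1 new [(1,3)] -> total=5
Click 3 (4,5) count=2: revealed 1 new [(4,5)] -> total=6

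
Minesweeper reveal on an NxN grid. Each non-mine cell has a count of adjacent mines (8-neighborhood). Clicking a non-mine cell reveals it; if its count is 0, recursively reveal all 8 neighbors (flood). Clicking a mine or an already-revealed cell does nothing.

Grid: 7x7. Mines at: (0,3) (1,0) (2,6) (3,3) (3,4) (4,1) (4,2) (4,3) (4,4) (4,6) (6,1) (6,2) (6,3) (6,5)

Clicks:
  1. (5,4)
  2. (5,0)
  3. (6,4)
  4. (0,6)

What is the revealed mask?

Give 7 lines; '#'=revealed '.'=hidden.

Click 1 (5,4) count=4: revealed 1 new [(5,4)] -> total=1
Click 2 (5,0) count=2: revealed 1 new [(5,0)] -> total=2
Click 3 (6,4) count=2: revealed 1 new [(6,4)] -> total=3
Click 4 (0,6) count=0: revealed 6 new [(0,4) (0,5) (0,6) (1,4) (1,5) (1,6)] -> total=9

Answer: ....###
....###
.......
.......
.......
#...#..
....#..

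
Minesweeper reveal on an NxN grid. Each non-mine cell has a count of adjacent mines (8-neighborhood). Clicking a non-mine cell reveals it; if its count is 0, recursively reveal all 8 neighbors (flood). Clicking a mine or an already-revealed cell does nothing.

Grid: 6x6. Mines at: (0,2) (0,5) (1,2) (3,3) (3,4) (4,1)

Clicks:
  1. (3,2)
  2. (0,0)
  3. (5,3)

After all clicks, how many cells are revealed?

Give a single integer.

Click 1 (3,2) count=2: revealed 1 new [(3,2)] -> total=1
Click 2 (0,0) count=0: revealed 8 new [(0,0) (0,1) (1,0) (1,1) (2,0) (2,1) (3,0) (3,1)] -> total=9
Click 3 (5,3) count=0: revealed 8 new [(4,2) (4,3) (4,4) (4,5) (5,2) (5,3) (5,4) (5,5)] -> total=17

Answer: 17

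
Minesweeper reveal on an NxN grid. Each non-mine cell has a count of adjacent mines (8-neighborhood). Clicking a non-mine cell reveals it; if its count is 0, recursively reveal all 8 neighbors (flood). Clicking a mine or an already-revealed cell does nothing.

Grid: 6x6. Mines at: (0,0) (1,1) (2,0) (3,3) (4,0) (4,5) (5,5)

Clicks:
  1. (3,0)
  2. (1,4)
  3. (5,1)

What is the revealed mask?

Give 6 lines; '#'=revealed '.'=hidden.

Answer: ..####
..####
..####
#...##
......
.#....

Derivation:
Click 1 (3,0) count=2: revealed 1 new [(3,0)] -> total=1
Click 2 (1,4) count=0: revealed 14 new [(0,2) (0,3) (0,4) (0,5) (1,2) (1,3) (1,4) (1,5) (2,2) (2,3) (2,4) (2,5) (3,4) (3,5)] -> total=15
Click 3 (5,1) count=1: revealed 1 new [(5,1)] -> total=16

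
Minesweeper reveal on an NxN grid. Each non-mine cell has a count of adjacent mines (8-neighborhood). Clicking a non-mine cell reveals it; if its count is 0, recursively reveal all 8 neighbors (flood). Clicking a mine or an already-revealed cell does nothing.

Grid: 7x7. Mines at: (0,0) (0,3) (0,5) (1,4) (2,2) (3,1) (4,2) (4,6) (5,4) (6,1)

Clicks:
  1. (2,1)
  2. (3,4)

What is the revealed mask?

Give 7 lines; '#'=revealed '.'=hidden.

Answer: .......
.......
.#.###.
...###.
...###.
.......
.......

Derivation:
Click 1 (2,1) count=2: revealed 1 new [(2,1)] -> total=1
Click 2 (3,4) count=0: revealed 9 new [(2,3) (2,4) (2,5) (3,3) (3,4) (3,5) (4,3) (4,4) (4,5)] -> total=10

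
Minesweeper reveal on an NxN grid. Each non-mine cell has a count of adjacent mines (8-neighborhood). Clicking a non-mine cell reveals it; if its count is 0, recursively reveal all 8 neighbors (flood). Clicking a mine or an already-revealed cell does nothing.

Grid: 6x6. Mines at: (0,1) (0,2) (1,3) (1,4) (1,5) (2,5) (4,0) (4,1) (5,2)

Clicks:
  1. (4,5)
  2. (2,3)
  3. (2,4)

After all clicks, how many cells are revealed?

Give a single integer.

Click 1 (4,5) count=0: revealed 14 new [(2,2) (2,3) (2,4) (3,2) (3,3) (3,4) (3,5) (4,2) (4,3) (4,4) (4,5) (5,3) (5,4) (5,5)] -> total=14
Click 2 (2,3) count=2: revealed 0 new [(none)] -> total=14
Click 3 (2,4) count=4: revealed 0 new [(none)] -> total=14

Answer: 14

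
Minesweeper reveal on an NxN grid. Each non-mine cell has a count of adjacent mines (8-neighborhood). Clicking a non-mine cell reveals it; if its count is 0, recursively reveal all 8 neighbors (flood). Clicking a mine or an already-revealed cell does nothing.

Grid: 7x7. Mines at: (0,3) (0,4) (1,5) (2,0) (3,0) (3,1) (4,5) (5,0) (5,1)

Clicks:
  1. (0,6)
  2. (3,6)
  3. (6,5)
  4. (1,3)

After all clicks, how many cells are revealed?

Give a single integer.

Click 1 (0,6) count=1: revealed 1 new [(0,6)] -> total=1
Click 2 (3,6) count=1: revealed 1 new [(3,6)] -> total=2
Click 3 (6,5) count=0: revealed 22 new [(1,2) (1,3) (1,4) (2,2) (2,3) (2,4) (3,2) (3,3) (3,4) (4,2) (4,3) (4,4) (5,2) (5,3) (5,4) (5,5) (5,6) (6,2) (6,3) (6,4) (6,5) (6,6)] -> total=24
Click 4 (1,3) count=2: revealed 0 new [(none)] -> total=24

Answer: 24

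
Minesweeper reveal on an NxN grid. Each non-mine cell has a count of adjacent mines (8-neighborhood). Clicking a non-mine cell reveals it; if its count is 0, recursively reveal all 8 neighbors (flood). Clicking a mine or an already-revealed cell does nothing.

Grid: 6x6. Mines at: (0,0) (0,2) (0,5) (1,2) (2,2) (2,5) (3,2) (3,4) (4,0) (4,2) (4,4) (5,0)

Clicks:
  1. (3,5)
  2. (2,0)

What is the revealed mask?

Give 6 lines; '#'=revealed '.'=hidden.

Click 1 (3,5) count=3: revealed 1 new [(3,5)] -> total=1
Click 2 (2,0) count=0: revealed 6 new [(1,0) (1,1) (2,0) (2,1) (3,0) (3,1)] -> total=7

Answer: ......
##....
##....
##...#
......
......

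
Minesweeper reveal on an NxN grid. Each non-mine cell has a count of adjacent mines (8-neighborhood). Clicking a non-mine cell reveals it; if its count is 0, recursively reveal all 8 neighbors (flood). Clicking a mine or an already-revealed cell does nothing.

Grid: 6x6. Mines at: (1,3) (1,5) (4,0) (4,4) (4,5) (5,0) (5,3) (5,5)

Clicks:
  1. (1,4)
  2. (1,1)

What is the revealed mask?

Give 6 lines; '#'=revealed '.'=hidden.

Click 1 (1,4) count=2: revealed 1 new [(1,4)] -> total=1
Click 2 (1,1) count=0: revealed 17 new [(0,0) (0,1) (0,2) (1,0) (1,1) (1,2) (2,0) (2,1) (2,2) (2,3) (3,0) (3,1) (3,2) (3,3) (4,1) (4,2) (4,3)] -> total=18

Answer: ###...
###.#.
####..
####..
.###..
......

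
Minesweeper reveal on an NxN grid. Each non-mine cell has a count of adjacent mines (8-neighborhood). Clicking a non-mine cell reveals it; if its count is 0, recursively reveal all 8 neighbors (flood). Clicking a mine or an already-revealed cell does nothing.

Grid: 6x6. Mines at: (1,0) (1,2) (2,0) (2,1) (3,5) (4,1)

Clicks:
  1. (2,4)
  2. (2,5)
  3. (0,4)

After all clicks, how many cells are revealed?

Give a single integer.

Click 1 (2,4) count=1: revealed 1 new [(2,4)] -> total=1
Click 2 (2,5) count=1: revealed 1 new [(2,5)] -> total=2
Click 3 (0,4) count=0: revealed 7 new [(0,3) (0,4) (0,5) (1,3) (1,4) (1,5) (2,3)] -> total=9

Answer: 9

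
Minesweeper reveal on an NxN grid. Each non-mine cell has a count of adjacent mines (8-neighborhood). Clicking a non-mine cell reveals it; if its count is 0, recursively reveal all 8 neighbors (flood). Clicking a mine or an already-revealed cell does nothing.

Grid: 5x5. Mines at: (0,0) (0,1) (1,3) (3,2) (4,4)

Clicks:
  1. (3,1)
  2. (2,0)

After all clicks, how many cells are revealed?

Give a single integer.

Click 1 (3,1) count=1: revealed 1 new [(3,1)] -> total=1
Click 2 (2,0) count=0: revealed 7 new [(1,0) (1,1) (2,0) (2,1) (3,0) (4,0) (4,1)] -> total=8

Answer: 8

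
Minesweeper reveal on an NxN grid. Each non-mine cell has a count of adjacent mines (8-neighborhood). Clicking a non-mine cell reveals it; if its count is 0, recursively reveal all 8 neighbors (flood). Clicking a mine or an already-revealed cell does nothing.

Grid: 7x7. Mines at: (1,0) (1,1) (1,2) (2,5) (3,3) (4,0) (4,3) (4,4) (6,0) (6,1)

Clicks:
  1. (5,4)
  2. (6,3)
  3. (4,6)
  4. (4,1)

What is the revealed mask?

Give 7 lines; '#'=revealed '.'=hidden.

Answer: .......
.......
.......
.....##
.#...##
..#####
..#####

Derivation:
Click 1 (5,4) count=2: revealed 1 new [(5,4)] -> total=1
Click 2 (6,3) count=0: revealed 13 new [(3,5) (3,6) (4,5) (4,6) (5,2) (5,3) (5,5) (5,6) (6,2) (6,3) (6,4) (6,5) (6,6)] -> total=14
Click 3 (4,6) count=0: revealed 0 new [(none)] -> total=14
Click 4 (4,1) count=1: revealed 1 new [(4,1)] -> total=15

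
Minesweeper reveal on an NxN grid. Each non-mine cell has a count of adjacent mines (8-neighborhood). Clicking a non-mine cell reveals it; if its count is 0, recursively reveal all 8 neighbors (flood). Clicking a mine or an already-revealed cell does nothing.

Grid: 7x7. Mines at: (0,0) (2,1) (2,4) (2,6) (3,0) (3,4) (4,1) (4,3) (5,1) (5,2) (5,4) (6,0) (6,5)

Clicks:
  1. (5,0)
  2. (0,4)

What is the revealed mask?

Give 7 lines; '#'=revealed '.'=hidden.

Answer: .######
.######
.......
.......
.......
#......
.......

Derivation:
Click 1 (5,0) count=3: revealed 1 new [(5,0)] -> total=1
Click 2 (0,4) count=0: revealed 12 new [(0,1) (0,2) (0,3) (0,4) (0,5) (0,6) (1,1) (1,2) (1,3) (1,4) (1,5) (1,6)] -> total=13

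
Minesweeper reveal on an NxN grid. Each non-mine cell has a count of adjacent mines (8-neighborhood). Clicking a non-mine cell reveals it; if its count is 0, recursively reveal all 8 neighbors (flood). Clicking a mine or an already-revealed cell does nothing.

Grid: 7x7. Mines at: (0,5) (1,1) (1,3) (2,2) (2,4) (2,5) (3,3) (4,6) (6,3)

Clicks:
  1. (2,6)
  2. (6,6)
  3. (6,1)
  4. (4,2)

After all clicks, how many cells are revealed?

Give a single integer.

Click 1 (2,6) count=1: revealed 1 new [(2,6)] -> total=1
Click 2 (6,6) count=0: revealed 6 new [(5,4) (5,5) (5,6) (6,4) (6,5) (6,6)] -> total=7
Click 3 (6,1) count=0: revealed 14 new [(2,0) (2,1) (3,0) (3,1) (3,2) (4,0) (4,1) (4,2) (5,0) (5,1) (5,2) (6,0) (6,1) (6,2)] -> total=21
Click 4 (4,2) count=1: revealed 0 new [(none)] -> total=21

Answer: 21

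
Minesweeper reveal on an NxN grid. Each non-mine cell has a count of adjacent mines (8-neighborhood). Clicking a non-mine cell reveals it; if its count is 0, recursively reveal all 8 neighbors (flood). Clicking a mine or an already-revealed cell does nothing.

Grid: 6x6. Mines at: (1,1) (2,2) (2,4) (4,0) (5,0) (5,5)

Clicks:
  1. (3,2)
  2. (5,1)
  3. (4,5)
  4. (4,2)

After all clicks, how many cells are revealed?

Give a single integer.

Click 1 (3,2) count=1: revealed 1 new [(3,2)] -> total=1
Click 2 (5,1) count=2: revealed 1 new [(5,1)] -> total=2
Click 3 (4,5) count=1: revealed 1 new [(4,5)] -> total=3
Click 4 (4,2) count=0: revealed 10 new [(3,1) (3,3) (3,4) (4,1) (4,2) (4,3) (4,4) (5,2) (5,3) (5,4)] -> total=13

Answer: 13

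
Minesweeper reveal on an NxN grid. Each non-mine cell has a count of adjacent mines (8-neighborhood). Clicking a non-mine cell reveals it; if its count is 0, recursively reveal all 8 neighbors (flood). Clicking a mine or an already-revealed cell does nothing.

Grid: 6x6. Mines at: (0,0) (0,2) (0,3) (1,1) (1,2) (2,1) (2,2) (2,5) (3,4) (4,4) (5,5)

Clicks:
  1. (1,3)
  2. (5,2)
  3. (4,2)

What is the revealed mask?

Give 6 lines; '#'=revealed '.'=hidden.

Click 1 (1,3) count=4: revealed 1 new [(1,3)] -> total=1
Click 2 (5,2) count=0: revealed 12 new [(3,0) (3,1) (3,2) (3,3) (4,0) (4,1) (4,2) (4,3) (5,0) (5,1) (5,2) (5,3)] -> total=13
Click 3 (4,2) count=0: revealed 0 new [(none)] -> total=13

Answer: ......
...#..
......
####..
####..
####..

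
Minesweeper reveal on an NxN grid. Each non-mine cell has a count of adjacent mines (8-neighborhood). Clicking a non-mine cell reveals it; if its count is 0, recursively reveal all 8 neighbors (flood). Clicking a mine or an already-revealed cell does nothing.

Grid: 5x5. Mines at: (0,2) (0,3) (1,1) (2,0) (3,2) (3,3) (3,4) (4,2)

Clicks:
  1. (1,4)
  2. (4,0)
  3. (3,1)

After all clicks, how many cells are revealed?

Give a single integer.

Click 1 (1,4) count=1: revealed 1 new [(1,4)] -> total=1
Click 2 (4,0) count=0: revealed 4 new [(3,0) (3,1) (4,0) (4,1)] -> total=5
Click 3 (3,1) count=3: revealed 0 new [(none)] -> total=5

Answer: 5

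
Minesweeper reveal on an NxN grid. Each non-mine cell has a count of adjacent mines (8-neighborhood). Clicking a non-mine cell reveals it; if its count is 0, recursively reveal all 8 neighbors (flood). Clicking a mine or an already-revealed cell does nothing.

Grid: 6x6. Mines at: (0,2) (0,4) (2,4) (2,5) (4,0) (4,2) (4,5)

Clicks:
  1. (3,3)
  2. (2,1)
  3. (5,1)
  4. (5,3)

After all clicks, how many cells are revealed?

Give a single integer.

Answer: 16

Derivation:
Click 1 (3,3) count=2: revealed 1 new [(3,3)] -> total=1
Click 2 (2,1) count=0: revealed 13 new [(0,0) (0,1) (1,0) (1,1) (1,2) (1,3) (2,0) (2,1) (2,2) (2,3) (3,0) (3,1) (3,2)] -> total=14
Click 3 (5,1) count=2: revealed 1 new [(5,1)] -> total=15
Click 4 (5,3) count=1: revealed 1 new [(5,3)] -> total=16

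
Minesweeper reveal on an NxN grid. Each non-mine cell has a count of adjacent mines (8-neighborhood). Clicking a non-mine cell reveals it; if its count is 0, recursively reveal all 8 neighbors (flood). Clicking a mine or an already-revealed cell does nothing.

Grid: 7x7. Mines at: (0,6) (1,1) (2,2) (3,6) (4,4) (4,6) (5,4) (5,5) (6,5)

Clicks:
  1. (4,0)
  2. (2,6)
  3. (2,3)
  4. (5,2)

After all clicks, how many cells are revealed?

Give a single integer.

Answer: 20

Derivation:
Click 1 (4,0) count=0: revealed 18 new [(2,0) (2,1) (3,0) (3,1) (3,2) (3,3) (4,0) (4,1) (4,2) (4,3) (5,0) (5,1) (5,2) (5,3) (6,0) (6,1) (6,2) (6,3)] -> total=18
Click 2 (2,6) count=1: revealed 1 new [(2,6)] -> total=19
Click 3 (2,3) count=1: revealed 1 new [(2,3)] -> total=20
Click 4 (5,2) count=0: revealed 0 new [(none)] -> total=20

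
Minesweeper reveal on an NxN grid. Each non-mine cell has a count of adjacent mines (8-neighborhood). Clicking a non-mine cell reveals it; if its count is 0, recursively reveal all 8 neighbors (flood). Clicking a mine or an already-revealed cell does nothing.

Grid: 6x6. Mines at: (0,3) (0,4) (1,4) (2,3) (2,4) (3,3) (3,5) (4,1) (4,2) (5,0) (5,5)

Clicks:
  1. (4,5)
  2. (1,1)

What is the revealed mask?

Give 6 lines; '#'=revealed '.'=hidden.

Click 1 (4,5) count=2: revealed 1 new [(4,5)] -> total=1
Click 2 (1,1) count=0: revealed 12 new [(0,0) (0,1) (0,2) (1,0) (1,1) (1,2) (2,0) (2,1) (2,2) (3,0) (3,1) (3,2)] -> total=13

Answer: ###...
###...
###...
###...
.....#
......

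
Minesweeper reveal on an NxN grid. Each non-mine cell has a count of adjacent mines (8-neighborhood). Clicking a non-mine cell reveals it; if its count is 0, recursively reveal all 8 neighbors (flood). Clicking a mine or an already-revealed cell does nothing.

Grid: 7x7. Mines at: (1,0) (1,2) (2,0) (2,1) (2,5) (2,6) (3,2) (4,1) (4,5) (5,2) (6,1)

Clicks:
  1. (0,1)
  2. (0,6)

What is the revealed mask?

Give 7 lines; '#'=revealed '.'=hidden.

Click 1 (0,1) count=2: revealed 1 new [(0,1)] -> total=1
Click 2 (0,6) count=0: revealed 8 new [(0,3) (0,4) (0,5) (0,6) (1,3) (1,4) (1,5) (1,6)] -> total=9

Answer: .#.####
...####
.......
.......
.......
.......
.......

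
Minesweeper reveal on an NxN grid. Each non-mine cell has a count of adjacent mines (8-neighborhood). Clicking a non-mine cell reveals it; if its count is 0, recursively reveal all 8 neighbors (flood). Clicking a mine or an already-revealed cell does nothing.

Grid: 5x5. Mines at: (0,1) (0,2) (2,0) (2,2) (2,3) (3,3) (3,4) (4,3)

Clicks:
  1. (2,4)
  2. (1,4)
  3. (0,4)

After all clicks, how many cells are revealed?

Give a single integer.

Click 1 (2,4) count=3: revealed 1 new [(2,4)] -> total=1
Click 2 (1,4) count=1: revealed 1 new [(1,4)] -> total=2
Click 3 (0,4) count=0: revealed 3 new [(0,3) (0,4) (1,3)] -> total=5

Answer: 5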